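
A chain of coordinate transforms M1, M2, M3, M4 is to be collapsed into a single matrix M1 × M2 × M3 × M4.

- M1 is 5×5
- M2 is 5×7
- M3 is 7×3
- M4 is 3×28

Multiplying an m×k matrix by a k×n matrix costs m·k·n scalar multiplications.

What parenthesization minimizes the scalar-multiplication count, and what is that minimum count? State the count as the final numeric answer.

Adjacent pairs: M1M2 = 5·5·7 = 175; M2M3 = 5·7·3 = 105; M3M4 = 7·3·28 = 588.
Length 3: M1..M3: k=1: 0+105+5·5·3=180; k=2: 175+0+5·7·3=280 → min 180 | M2..M4: k=2: 0+588+5·7·28=1568; k=3: 105+0+5·3·28=525 → min 525.
Length 4: M1..M4: k=1: 0+525+5·5·28=1225; k=2: 175+588+5·7·28=1743; k=3: 180+0+5·3·28=600 → min 600.
Optimal parenthesization: ((M1 × (M2 × M3)) × M4) with cost 600.

600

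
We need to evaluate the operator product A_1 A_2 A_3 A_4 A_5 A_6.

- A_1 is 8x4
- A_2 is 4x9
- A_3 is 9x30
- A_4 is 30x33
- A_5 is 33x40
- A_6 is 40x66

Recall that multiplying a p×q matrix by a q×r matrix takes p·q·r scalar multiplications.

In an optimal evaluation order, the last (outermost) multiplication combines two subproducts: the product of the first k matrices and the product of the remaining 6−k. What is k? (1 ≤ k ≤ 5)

Adjacent pairs: A_1A_2 = 8·4·9 = 288; A_2A_3 = 4·9·30 = 1080; A_3A_4 = 9·30·33 = 8910; A_4A_5 = 30·33·40 = 39600; A_5A_6 = 33·40·66 = 87120.
Length 3: A_1..A_3: k=1: 0+1080+8·4·30=2040; k=2: 288+0+8·9·30=2448 → min 2040 | A_2..A_4: k=2: 0+8910+4·9·33=10098; k=3: 1080+0+4·30·33=5040 → min 5040 | A_3..A_5: k=3: 0+39600+9·30·40=50400; k=4: 8910+0+9·33·40=20790 → min 20790 | A_4..A_6: k=4: 0+87120+30·33·66=152460; k=5: 39600+0+30·40·66=118800 → min 118800.
Length 4: A_1..A_4: k=1: 0+5040+8·4·33=6096; k=2: 288+8910+8·9·33=11574; k=3: 2040+0+8·30·33=9960 → min 6096 | A_2..A_5: k=2: 0+20790+4·9·40=22230; k=3: 1080+39600+4·30·40=45480; k=4: 5040+0+4·33·40=10320 → min 10320 | A_3..A_6: k=3: 0+118800+9·30·66=136620; k=4: 8910+87120+9·33·66=115632; k=5: 20790+0+9·40·66=44550 → min 44550.
Length 5: A_1..A_5: k=1: 0+10320+8·4·40=11600; k=2: 288+20790+8·9·40=23958; k=3: 2040+39600+8·30·40=51240; k=4: 6096+0+8·33·40=16656 → min 11600 | A_2..A_6: k=2: 0+44550+4·9·66=46926; k=3: 1080+118800+4·30·66=127800; k=4: 5040+87120+4·33·66=100872; k=5: 10320+0+4·40·66=20880 → min 20880.
Top-level splits: k=1: (A_1..A_1)·(A_2..A_6) → 0+20880+8·4·66 = 22992; k=2: (A_1..A_2)·(A_3..A_6) → 288+44550+8·9·66 = 49590; k=3: (A_1..A_3)·(A_4..A_6) → 2040+118800+8·30·66 = 136680; k=4: (A_1..A_4)·(A_5..A_6) → 6096+87120+8·33·66 = 110640; k=5: (A_1..A_5)·(A_6..A_6) → 11600+0+8·40·66 = 32720.
Best split is after A_1, i.e. k = 1.

1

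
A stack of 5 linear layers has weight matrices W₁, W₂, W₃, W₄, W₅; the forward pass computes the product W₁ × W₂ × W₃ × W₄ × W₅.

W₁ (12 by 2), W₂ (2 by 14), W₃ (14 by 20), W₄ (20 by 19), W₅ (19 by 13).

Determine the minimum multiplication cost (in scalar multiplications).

2126

Adjacent pairs: W₁W₂ = 12·2·14 = 336; W₂W₃ = 2·14·20 = 560; W₃W₄ = 14·20·19 = 5320; W₄W₅ = 20·19·13 = 4940.
Length 3: W₁..W₃: k=1: 0+560+12·2·20=1040; k=2: 336+0+12·14·20=3696 → min 1040 | W₂..W₄: k=2: 0+5320+2·14·19=5852; k=3: 560+0+2·20·19=1320 → min 1320 | W₃..W₅: k=3: 0+4940+14·20·13=8580; k=4: 5320+0+14·19·13=8778 → min 8580.
Length 4: W₁..W₄: k=1: 0+1320+12·2·19=1776; k=2: 336+5320+12·14·19=8848; k=3: 1040+0+12·20·19=5600 → min 1776 | W₂..W₅: k=2: 0+8580+2·14·13=8944; k=3: 560+4940+2·20·13=6020; k=4: 1320+0+2·19·13=1814 → min 1814.
Length 5: W₁..W₅: k=1: 0+1814+12·2·13=2126; k=2: 336+8580+12·14·13=11100; k=3: 1040+4940+12·20·13=9100; k=4: 1776+0+12·19·13=4740 → min 2126.
Optimal order: (W₁ × (((W₂ × W₃) × W₄) × W₅)) with cost 2126.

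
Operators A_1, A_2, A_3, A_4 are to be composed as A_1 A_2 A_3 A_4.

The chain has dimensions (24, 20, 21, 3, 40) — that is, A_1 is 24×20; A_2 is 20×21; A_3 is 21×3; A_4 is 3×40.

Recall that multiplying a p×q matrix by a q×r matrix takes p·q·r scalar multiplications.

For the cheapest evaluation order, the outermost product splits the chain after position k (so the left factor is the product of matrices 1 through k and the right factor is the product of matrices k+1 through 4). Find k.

Adjacent pairs: A_1A_2 = 24·20·21 = 10080; A_2A_3 = 20·21·3 = 1260; A_3A_4 = 21·3·40 = 2520.
Length 3: A_1..A_3: k=1: 0+1260+24·20·3=2700; k=2: 10080+0+24·21·3=11592 → min 2700 | A_2..A_4: k=2: 0+2520+20·21·40=19320; k=3: 1260+0+20·3·40=3660 → min 3660.
Top-level splits: k=1: (A_1..A_1)·(A_2..A_4) → 0+3660+24·20·40 = 22860; k=2: (A_1..A_2)·(A_3..A_4) → 10080+2520+24·21·40 = 32760; k=3: (A_1..A_3)·(A_4..A_4) → 2700+0+24·3·40 = 5580.
Best split is after A_3, i.e. k = 3.

3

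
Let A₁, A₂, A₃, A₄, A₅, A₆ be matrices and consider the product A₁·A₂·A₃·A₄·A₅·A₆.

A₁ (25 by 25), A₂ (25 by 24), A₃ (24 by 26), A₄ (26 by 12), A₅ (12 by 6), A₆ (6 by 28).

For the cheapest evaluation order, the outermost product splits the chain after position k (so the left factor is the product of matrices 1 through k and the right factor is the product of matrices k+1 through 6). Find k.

5

Adjacent pairs: A₁A₂ = 25·25·24 = 15000; A₂A₃ = 25·24·26 = 15600; A₃A₄ = 24·26·12 = 7488; A₄A₅ = 26·12·6 = 1872; A₅A₆ = 12·6·28 = 2016.
Length 3: A₁..A₃: k=1: 0+15600+25·25·26=31850; k=2: 15000+0+25·24·26=30600 → min 30600 | A₂..A₄: k=2: 0+7488+25·24·12=14688; k=3: 15600+0+25·26·12=23400 → min 14688 | A₃..A₅: k=3: 0+1872+24·26·6=5616; k=4: 7488+0+24·12·6=9216 → min 5616 | A₄..A₆: k=4: 0+2016+26·12·28=10752; k=5: 1872+0+26·6·28=6240 → min 6240.
Length 4: A₁..A₄: k=1: 0+14688+25·25·12=22188; k=2: 15000+7488+25·24·12=29688; k=3: 30600+0+25·26·12=38400 → min 22188 | A₂..A₅: k=2: 0+5616+25·24·6=9216; k=3: 15600+1872+25·26·6=21372; k=4: 14688+0+25·12·6=16488 → min 9216 | A₃..A₆: k=3: 0+6240+24·26·28=23712; k=4: 7488+2016+24·12·28=17568; k=5: 5616+0+24·6·28=9648 → min 9648.
Length 5: A₁..A₅: k=1: 0+9216+25·25·6=12966; k=2: 15000+5616+25·24·6=24216; k=3: 30600+1872+25·26·6=36372; k=4: 22188+0+25·12·6=23988 → min 12966 | A₂..A₆: k=2: 0+9648+25·24·28=26448; k=3: 15600+6240+25·26·28=40040; k=4: 14688+2016+25·12·28=25104; k=5: 9216+0+25·6·28=13416 → min 13416.
Top-level splits: k=1: (A₁..A₁)·(A₂..A₆) → 0+13416+25·25·28 = 30916; k=2: (A₁..A₂)·(A₃..A₆) → 15000+9648+25·24·28 = 41448; k=3: (A₁..A₃)·(A₄..A₆) → 30600+6240+25·26·28 = 55040; k=4: (A₁..A₄)·(A₅..A₆) → 22188+2016+25·12·28 = 32604; k=5: (A₁..A₅)·(A₆..A₆) → 12966+0+25·6·28 = 17166.
Best split is after A₅, i.e. k = 5.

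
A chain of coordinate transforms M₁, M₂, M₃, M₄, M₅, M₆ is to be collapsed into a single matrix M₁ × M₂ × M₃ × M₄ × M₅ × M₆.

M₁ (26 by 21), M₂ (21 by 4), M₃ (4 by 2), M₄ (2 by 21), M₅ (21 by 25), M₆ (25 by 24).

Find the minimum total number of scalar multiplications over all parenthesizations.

Adjacent pairs: M₁M₂ = 26·21·4 = 2184; M₂M₃ = 21·4·2 = 168; M₃M₄ = 4·2·21 = 168; M₄M₅ = 2·21·25 = 1050; M₅M₆ = 21·25·24 = 12600.
Length 3: M₁..M₃: k=1: 0+168+26·21·2=1260; k=2: 2184+0+26·4·2=2392 → min 1260 | M₂..M₄: k=2: 0+168+21·4·21=1932; k=3: 168+0+21·2·21=1050 → min 1050 | M₃..M₅: k=3: 0+1050+4·2·25=1250; k=4: 168+0+4·21·25=2268 → min 1250 | M₄..M₆: k=4: 0+12600+2·21·24=13608; k=5: 1050+0+2·25·24=2250 → min 2250.
Length 4: M₁..M₄: k=1: 0+1050+26·21·21=12516; k=2: 2184+168+26·4·21=4536; k=3: 1260+0+26·2·21=2352 → min 2352 | M₂..M₅: k=2: 0+1250+21·4·25=3350; k=3: 168+1050+21·2·25=2268; k=4: 1050+0+21·21·25=12075 → min 2268 | M₃..M₆: k=3: 0+2250+4·2·24=2442; k=4: 168+12600+4·21·24=14784; k=5: 1250+0+4·25·24=3650 → min 2442.
Length 5: M₁..M₅: k=1: 0+2268+26·21·25=15918; k=2: 2184+1250+26·4·25=6034; k=3: 1260+1050+26·2·25=3610; k=4: 2352+0+26·21·25=16002 → min 3610 | M₂..M₆: k=2: 0+2442+21·4·24=4458; k=3: 168+2250+21·2·24=3426; k=4: 1050+12600+21·21·24=24234; k=5: 2268+0+21·25·24=14868 → min 3426.
Length 6: M₁..M₆: k=1: 0+3426+26·21·24=16530; k=2: 2184+2442+26·4·24=7122; k=3: 1260+2250+26·2·24=4758; k=4: 2352+12600+26·21·24=28056; k=5: 3610+0+26·25·24=19210 → min 4758.
Optimal order: ((M₁ × (M₂ × M₃)) × ((M₄ × M₅) × M₆)) with cost 4758.

4758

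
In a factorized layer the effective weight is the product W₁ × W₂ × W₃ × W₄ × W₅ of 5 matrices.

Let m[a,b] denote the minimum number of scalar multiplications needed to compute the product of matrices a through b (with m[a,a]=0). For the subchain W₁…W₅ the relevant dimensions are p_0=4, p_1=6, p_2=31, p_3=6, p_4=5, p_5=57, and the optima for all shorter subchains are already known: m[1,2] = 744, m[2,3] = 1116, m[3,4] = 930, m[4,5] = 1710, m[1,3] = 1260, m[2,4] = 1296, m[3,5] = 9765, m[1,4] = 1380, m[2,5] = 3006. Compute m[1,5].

m[1,5] = min over k∈[1,4] of m[1,k]+m[k+1,5]+p_{0}·p_k·p_{5}.
k=1: 0 + 3006 + 4·6·57 = 4374; k=2: 744 + 9765 + 4·31·57 = 17577; k=3: 1260 + 1710 + 4·6·57 = 4338; k=4: 1380 + 0 + 4·5·57 = 2520.
Minimum: 2520 at k=4.

2520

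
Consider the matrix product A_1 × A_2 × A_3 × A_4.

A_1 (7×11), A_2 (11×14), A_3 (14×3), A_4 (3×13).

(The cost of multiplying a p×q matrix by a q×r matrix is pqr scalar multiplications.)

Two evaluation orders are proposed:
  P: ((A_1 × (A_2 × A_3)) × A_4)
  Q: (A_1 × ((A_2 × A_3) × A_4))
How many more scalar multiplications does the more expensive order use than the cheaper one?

Order P = ((A_1 × (A_2 × A_3)) × A_4): (A_2 × A_3): 11×14 by 14×3 → 11×3, cost 11·14·3 = 462; (A_1 × (A_2 × A_3)): 7×11 by 11×3 → 7×3, cost 7·11·3 = 231; cumulative 693; ((A_1 × (A_2 × A_3)) × A_4): 7×3 by 3×13 → 7×13, cost 7·3·13 = 273; cumulative 966. Total 966.
Order Q = (A_1 × ((A_2 × A_3) × A_4)): (A_2 × A_3): 11×14 by 14×3 → 11×3, cost 11·14·3 = 462; ((A_2 × A_3) × A_4): 11×3 by 3×13 → 11×13, cost 11·3·13 = 429; cumulative 891; (A_1 × ((A_2 × A_3) × A_4)): 7×11 by 11×13 → 7×13, cost 7·11·13 = 1001; cumulative 1892. Total 1892.
Difference: |966 − 1892| = 926.

926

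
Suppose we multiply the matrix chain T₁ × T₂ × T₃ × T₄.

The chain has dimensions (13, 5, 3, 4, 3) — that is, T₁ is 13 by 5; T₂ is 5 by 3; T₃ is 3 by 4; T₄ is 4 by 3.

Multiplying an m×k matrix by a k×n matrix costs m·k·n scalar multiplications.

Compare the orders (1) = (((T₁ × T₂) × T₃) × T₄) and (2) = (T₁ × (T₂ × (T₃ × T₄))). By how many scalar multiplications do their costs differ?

Order (1) = (((T₁ × T₂) × T₃) × T₄): (T₁ × T₂): 13×5 by 5×3 → 13×3, cost 13·5·3 = 195; ((T₁ × T₂) × T₃): 13×3 by 3×4 → 13×4, cost 13·3·4 = 156; cumulative 351; (((T₁ × T₂) × T₃) × T₄): 13×4 by 4×3 → 13×3, cost 13·4·3 = 156; cumulative 507. Total 507.
Order (2) = (T₁ × (T₂ × (T₃ × T₄))): (T₃ × T₄): 3×4 by 4×3 → 3×3, cost 3·4·3 = 36; (T₂ × (T₃ × T₄)): 5×3 by 3×3 → 5×3, cost 5·3·3 = 45; cumulative 81; (T₁ × (T₂ × (T₃ × T₄))): 13×5 by 5×3 → 13×3, cost 13·5·3 = 195; cumulative 276. Total 276.
Difference: |507 − 276| = 231.

231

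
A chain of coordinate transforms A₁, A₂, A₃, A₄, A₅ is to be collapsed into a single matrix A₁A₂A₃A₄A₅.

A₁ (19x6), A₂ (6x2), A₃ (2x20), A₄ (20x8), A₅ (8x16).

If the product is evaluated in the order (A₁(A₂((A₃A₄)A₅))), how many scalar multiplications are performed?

(A₃A₄): 2×20 by 20×8 → 2×8, cost 2·20·8 = 320
((A₃A₄)A₅): 2×8 by 8×16 → 2×16, cost 2·8·16 = 256; cumulative 576
(A₂((A₃A₄)A₅)): 6×2 by 2×16 → 6×16, cost 6·2·16 = 192; cumulative 768
(A₁(A₂((A₃A₄)A₅))): 19×6 by 6×16 → 19×16, cost 19·6·16 = 1824; cumulative 2592
Total: 2592 scalar multiplications.

2592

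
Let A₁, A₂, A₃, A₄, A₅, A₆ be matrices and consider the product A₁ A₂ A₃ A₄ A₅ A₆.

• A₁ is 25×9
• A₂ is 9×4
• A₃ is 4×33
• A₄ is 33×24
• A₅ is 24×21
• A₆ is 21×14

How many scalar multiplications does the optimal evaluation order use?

8660

Adjacent pairs: A₁A₂ = 25·9·4 = 900; A₂A₃ = 9·4·33 = 1188; A₃A₄ = 4·33·24 = 3168; A₄A₅ = 33·24·21 = 16632; A₅A₆ = 24·21·14 = 7056.
Length 3: A₁..A₃: k=1: 0+1188+25·9·33=8613; k=2: 900+0+25·4·33=4200 → min 4200 | A₂..A₄: k=2: 0+3168+9·4·24=4032; k=3: 1188+0+9·33·24=8316 → min 4032 | A₃..A₅: k=3: 0+16632+4·33·21=19404; k=4: 3168+0+4·24·21=5184 → min 5184 | A₄..A₆: k=4: 0+7056+33·24·14=18144; k=5: 16632+0+33·21·14=26334 → min 18144.
Length 4: A₁..A₄: k=1: 0+4032+25·9·24=9432; k=2: 900+3168+25·4·24=6468; k=3: 4200+0+25·33·24=24000 → min 6468 | A₂..A₅: k=2: 0+5184+9·4·21=5940; k=3: 1188+16632+9·33·21=24057; k=4: 4032+0+9·24·21=8568 → min 5940 | A₃..A₆: k=3: 0+18144+4·33·14=19992; k=4: 3168+7056+4·24·14=11568; k=5: 5184+0+4·21·14=6360 → min 6360.
Length 5: A₁..A₅: k=1: 0+5940+25·9·21=10665; k=2: 900+5184+25·4·21=8184; k=3: 4200+16632+25·33·21=38157; k=4: 6468+0+25·24·21=19068 → min 8184 | A₂..A₆: k=2: 0+6360+9·4·14=6864; k=3: 1188+18144+9·33·14=23490; k=4: 4032+7056+9·24·14=14112; k=5: 5940+0+9·21·14=8586 → min 6864.
Length 6: A₁..A₆: k=1: 0+6864+25·9·14=10014; k=2: 900+6360+25·4·14=8660; k=3: 4200+18144+25·33·14=33894; k=4: 6468+7056+25·24·14=21924; k=5: 8184+0+25·21·14=15534 → min 8660.
Optimal order: ((A₁ A₂) (((A₃ A₄) A₅) A₆)) with cost 8660.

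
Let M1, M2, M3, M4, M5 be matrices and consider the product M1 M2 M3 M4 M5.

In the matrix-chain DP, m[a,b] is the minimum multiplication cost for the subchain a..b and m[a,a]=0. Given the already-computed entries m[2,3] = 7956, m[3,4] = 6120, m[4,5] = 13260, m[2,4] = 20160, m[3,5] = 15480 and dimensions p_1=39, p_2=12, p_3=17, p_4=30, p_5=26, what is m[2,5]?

m[2,5] = min over k∈[2,4] of m[2,k]+m[k+1,5]+p_{1}·p_k·p_{5}.
k=2: 0 + 15480 + 39·12·26 = 27648; k=3: 7956 + 13260 + 39·17·26 = 38454; k=4: 20160 + 0 + 39·30·26 = 50580.
Minimum: 27648 at k=2.

27648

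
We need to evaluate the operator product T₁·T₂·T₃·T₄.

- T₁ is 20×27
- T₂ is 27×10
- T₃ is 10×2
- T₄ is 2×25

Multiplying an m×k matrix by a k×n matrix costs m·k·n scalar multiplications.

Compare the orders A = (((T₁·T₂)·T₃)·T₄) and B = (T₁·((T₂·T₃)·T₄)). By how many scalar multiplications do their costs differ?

Order A = (((T₁·T₂)·T₃)·T₄): (T₁·T₂): 20×27 by 27×10 → 20×10, cost 20·27·10 = 5400; ((T₁·T₂)·T₃): 20×10 by 10×2 → 20×2, cost 20·10·2 = 400; cumulative 5800; (((T₁·T₂)·T₃)·T₄): 20×2 by 2×25 → 20×25, cost 20·2·25 = 1000; cumulative 6800. Total 6800.
Order B = (T₁·((T₂·T₃)·T₄)): (T₂·T₃): 27×10 by 10×2 → 27×2, cost 27·10·2 = 540; ((T₂·T₃)·T₄): 27×2 by 2×25 → 27×25, cost 27·2·25 = 1350; cumulative 1890; (T₁·((T₂·T₃)·T₄)): 20×27 by 27×25 → 20×25, cost 20·27·25 = 13500; cumulative 15390. Total 15390.
Difference: |6800 − 15390| = 8590.

8590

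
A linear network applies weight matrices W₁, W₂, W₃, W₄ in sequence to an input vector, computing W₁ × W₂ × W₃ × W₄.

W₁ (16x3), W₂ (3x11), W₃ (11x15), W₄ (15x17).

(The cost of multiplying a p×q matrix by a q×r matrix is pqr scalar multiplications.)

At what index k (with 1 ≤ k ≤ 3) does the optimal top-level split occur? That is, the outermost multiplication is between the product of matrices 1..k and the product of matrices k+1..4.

Adjacent pairs: W₁W₂ = 16·3·11 = 528; W₂W₃ = 3·11·15 = 495; W₃W₄ = 11·15·17 = 2805.
Length 3: W₁..W₃: k=1: 0+495+16·3·15=1215; k=2: 528+0+16·11·15=3168 → min 1215 | W₂..W₄: k=2: 0+2805+3·11·17=3366; k=3: 495+0+3·15·17=1260 → min 1260.
Top-level splits: k=1: (W₁..W₁)·(W₂..W₄) → 0+1260+16·3·17 = 2076; k=2: (W₁..W₂)·(W₃..W₄) → 528+2805+16·11·17 = 6325; k=3: (W₁..W₃)·(W₄..W₄) → 1215+0+16·15·17 = 5295.
Best split is after W₁, i.e. k = 1.

1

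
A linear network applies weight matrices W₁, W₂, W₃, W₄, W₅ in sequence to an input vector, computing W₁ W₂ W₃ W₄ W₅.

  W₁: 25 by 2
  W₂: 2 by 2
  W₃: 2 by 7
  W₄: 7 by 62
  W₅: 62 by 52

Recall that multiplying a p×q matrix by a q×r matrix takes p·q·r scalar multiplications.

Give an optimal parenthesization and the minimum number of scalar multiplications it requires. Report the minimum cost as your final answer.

Adjacent pairs: W₁W₂ = 25·2·2 = 100; W₂W₃ = 2·2·7 = 28; W₃W₄ = 2·7·62 = 868; W₄W₅ = 7·62·52 = 22568.
Length 3: W₁..W₃: k=1: 0+28+25·2·7=378; k=2: 100+0+25·2·7=450 → min 378 | W₂..W₄: k=2: 0+868+2·2·62=1116; k=3: 28+0+2·7·62=896 → min 896 | W₃..W₅: k=3: 0+22568+2·7·52=23296; k=4: 868+0+2·62·52=7316 → min 7316.
Length 4: W₁..W₄: k=1: 0+896+25·2·62=3996; k=2: 100+868+25·2·62=4068; k=3: 378+0+25·7·62=11228 → min 3996 | W₂..W₅: k=2: 0+7316+2·2·52=7524; k=3: 28+22568+2·7·52=23324; k=4: 896+0+2·62·52=7344 → min 7344.
Length 5: W₁..W₅: k=1: 0+7344+25·2·52=9944; k=2: 100+7316+25·2·52=10016; k=3: 378+22568+25·7·52=32046; k=4: 3996+0+25·62·52=84596 → min 9944.
Optimal parenthesization: (W₁ (((W₂ W₃) W₄) W₅)) with cost 9944.

9944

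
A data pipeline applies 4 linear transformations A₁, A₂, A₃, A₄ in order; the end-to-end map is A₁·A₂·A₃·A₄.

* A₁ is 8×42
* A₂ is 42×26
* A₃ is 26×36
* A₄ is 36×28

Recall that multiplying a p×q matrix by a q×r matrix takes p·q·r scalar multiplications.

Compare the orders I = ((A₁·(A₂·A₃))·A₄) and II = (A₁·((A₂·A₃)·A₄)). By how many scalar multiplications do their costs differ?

31584

Order I = ((A₁·(A₂·A₃))·A₄): (A₂·A₃): 42×26 by 26×36 → 42×36, cost 42·26·36 = 39312; (A₁·(A₂·A₃)): 8×42 by 42×36 → 8×36, cost 8·42·36 = 12096; cumulative 51408; ((A₁·(A₂·A₃))·A₄): 8×36 by 36×28 → 8×28, cost 8·36·28 = 8064; cumulative 59472. Total 59472.
Order II = (A₁·((A₂·A₃)·A₄)): (A₂·A₃): 42×26 by 26×36 → 42×36, cost 42·26·36 = 39312; ((A₂·A₃)·A₄): 42×36 by 36×28 → 42×28, cost 42·36·28 = 42336; cumulative 81648; (A₁·((A₂·A₃)·A₄)): 8×42 by 42×28 → 8×28, cost 8·42·28 = 9408; cumulative 91056. Total 91056.
Difference: |59472 − 91056| = 31584.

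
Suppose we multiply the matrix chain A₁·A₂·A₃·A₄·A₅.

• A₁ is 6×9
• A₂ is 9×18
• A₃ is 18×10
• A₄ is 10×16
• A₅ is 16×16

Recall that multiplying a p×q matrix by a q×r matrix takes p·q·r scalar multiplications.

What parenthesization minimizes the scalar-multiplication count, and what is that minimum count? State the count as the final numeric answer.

Adjacent pairs: A₁A₂ = 6·9·18 = 972; A₂A₃ = 9·18·10 = 1620; A₃A₄ = 18·10·16 = 2880; A₄A₅ = 10·16·16 = 2560.
Length 3: A₁..A₃: k=1: 0+1620+6·9·10=2160; k=2: 972+0+6·18·10=2052 → min 2052 | A₂..A₄: k=2: 0+2880+9·18·16=5472; k=3: 1620+0+9·10·16=3060 → min 3060 | A₃..A₅: k=3: 0+2560+18·10·16=5440; k=4: 2880+0+18·16·16=7488 → min 5440.
Length 4: A₁..A₄: k=1: 0+3060+6·9·16=3924; k=2: 972+2880+6·18·16=5580; k=3: 2052+0+6·10·16=3012 → min 3012 | A₂..A₅: k=2: 0+5440+9·18·16=8032; k=3: 1620+2560+9·10·16=5620; k=4: 3060+0+9·16·16=5364 → min 5364.
Length 5: A₁..A₅: k=1: 0+5364+6·9·16=6228; k=2: 972+5440+6·18·16=8140; k=3: 2052+2560+6·10·16=5572; k=4: 3012+0+6·16·16=4548 → min 4548.
Optimal parenthesization: ((((A₁·A₂)·A₃)·A₄)·A₅) with cost 4548.

4548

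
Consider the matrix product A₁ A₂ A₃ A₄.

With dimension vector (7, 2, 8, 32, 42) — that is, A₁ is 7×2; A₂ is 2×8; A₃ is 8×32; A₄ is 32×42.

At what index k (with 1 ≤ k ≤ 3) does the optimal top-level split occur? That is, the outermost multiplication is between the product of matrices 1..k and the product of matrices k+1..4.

Adjacent pairs: A₁A₂ = 7·2·8 = 112; A₂A₃ = 2·8·32 = 512; A₃A₄ = 8·32·42 = 10752.
Length 3: A₁..A₃: k=1: 0+512+7·2·32=960; k=2: 112+0+7·8·32=1904 → min 960 | A₂..A₄: k=2: 0+10752+2·8·42=11424; k=3: 512+0+2·32·42=3200 → min 3200.
Top-level splits: k=1: (A₁..A₁)·(A₂..A₄) → 0+3200+7·2·42 = 3788; k=2: (A₁..A₂)·(A₃..A₄) → 112+10752+7·8·42 = 13216; k=3: (A₁..A₃)·(A₄..A₄) → 960+0+7·32·42 = 10368.
Best split is after A₁, i.e. k = 1.

1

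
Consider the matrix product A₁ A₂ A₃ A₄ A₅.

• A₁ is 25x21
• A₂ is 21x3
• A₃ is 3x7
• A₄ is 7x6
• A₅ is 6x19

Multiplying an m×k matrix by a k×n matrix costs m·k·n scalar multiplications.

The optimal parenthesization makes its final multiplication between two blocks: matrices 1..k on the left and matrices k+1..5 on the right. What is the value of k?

Adjacent pairs: A₁A₂ = 25·21·3 = 1575; A₂A₃ = 21·3·7 = 441; A₃A₄ = 3·7·6 = 126; A₄A₅ = 7·6·19 = 798.
Length 3: A₁..A₃: k=1: 0+441+25·21·7=4116; k=2: 1575+0+25·3·7=2100 → min 2100 | A₂..A₄: k=2: 0+126+21·3·6=504; k=3: 441+0+21·7·6=1323 → min 504 | A₃..A₅: k=3: 0+798+3·7·19=1197; k=4: 126+0+3·6·19=468 → min 468.
Length 4: A₁..A₄: k=1: 0+504+25·21·6=3654; k=2: 1575+126+25·3·6=2151; k=3: 2100+0+25·7·6=3150 → min 2151 | A₂..A₅: k=2: 0+468+21·3·19=1665; k=3: 441+798+21·7·19=4032; k=4: 504+0+21·6·19=2898 → min 1665.
Top-level splits: k=1: (A₁..A₁)·(A₂..A₅) → 0+1665+25·21·19 = 11640; k=2: (A₁..A₂)·(A₃..A₅) → 1575+468+25·3·19 = 3468; k=3: (A₁..A₃)·(A₄..A₅) → 2100+798+25·7·19 = 6223; k=4: (A₁..A₄)·(A₅..A₅) → 2151+0+25·6·19 = 5001.
Best split is after A₂, i.e. k = 2.

2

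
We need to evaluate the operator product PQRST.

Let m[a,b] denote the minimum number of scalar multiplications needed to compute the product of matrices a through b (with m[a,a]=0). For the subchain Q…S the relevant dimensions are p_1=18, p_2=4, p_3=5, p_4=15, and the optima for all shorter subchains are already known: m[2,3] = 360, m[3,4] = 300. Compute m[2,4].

1380

m[2,4] = min over k∈[2,3] of m[2,k]+m[k+1,4]+p_{1}·p_k·p_{4}.
k=2: 0 + 300 + 18·4·15 = 1380; k=3: 360 + 0 + 18·5·15 = 1710.
Minimum: 1380 at k=2.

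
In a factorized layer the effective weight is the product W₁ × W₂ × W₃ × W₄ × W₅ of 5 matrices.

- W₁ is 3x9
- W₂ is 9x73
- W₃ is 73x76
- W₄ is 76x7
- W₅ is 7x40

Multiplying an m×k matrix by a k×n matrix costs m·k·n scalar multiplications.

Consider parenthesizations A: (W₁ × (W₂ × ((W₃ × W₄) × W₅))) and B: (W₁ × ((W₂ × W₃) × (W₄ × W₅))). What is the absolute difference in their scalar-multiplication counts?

Order A = (W₁ × (W₂ × ((W₃ × W₄) × W₅))): (W₃ × W₄): 73×76 by 76×7 → 73×7, cost 73·76·7 = 38836; ((W₃ × W₄) × W₅): 73×7 by 7×40 → 73×40, cost 73·7·40 = 20440; cumulative 59276; (W₂ × ((W₃ × W₄) × W₅)): 9×73 by 73×40 → 9×40, cost 9·73·40 = 26280; cumulative 85556; (W₁ × (W₂ × ((W₃ × W₄) × W₅))): 3×9 by 9×40 → 3×40, cost 3·9·40 = 1080; cumulative 86636. Total 86636.
Order B = (W₁ × ((W₂ × W₃) × (W₄ × W₅))): (W₂ × W₃): 9×73 by 73×76 → 9×76, cost 9·73·76 = 49932; (W₄ × W₅): 76×7 by 7×40 → 76×40, cost 76·7·40 = 21280; ((W₂ × W₃) × (W₄ × W₅)): 9×76 by 76×40 → 9×40, cost 9·76·40 = 27360; cumulative 98572; (W₁ × ((W₂ × W₃) × (W₄ × W₅))): 3×9 by 9×40 → 3×40, cost 3·9·40 = 1080; cumulative 99652. Total 99652.
Difference: |86636 − 99652| = 13016.

13016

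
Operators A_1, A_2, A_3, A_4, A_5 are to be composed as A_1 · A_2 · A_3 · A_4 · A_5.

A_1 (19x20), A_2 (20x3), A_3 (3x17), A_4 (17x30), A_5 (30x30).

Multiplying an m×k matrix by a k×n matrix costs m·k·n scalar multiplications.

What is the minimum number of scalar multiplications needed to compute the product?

Adjacent pairs: A_1A_2 = 19·20·3 = 1140; A_2A_3 = 20·3·17 = 1020; A_3A_4 = 3·17·30 = 1530; A_4A_5 = 17·30·30 = 15300.
Length 3: A_1..A_3: k=1: 0+1020+19·20·17=7480; k=2: 1140+0+19·3·17=2109 → min 2109 | A_2..A_4: k=2: 0+1530+20·3·30=3330; k=3: 1020+0+20·17·30=11220 → min 3330 | A_3..A_5: k=3: 0+15300+3·17·30=16830; k=4: 1530+0+3·30·30=4230 → min 4230.
Length 4: A_1..A_4: k=1: 0+3330+19·20·30=14730; k=2: 1140+1530+19·3·30=4380; k=3: 2109+0+19·17·30=11799 → min 4380 | A_2..A_5: k=2: 0+4230+20·3·30=6030; k=3: 1020+15300+20·17·30=26520; k=4: 3330+0+20·30·30=21330 → min 6030.
Length 5: A_1..A_5: k=1: 0+6030+19·20·30=17430; k=2: 1140+4230+19·3·30=7080; k=3: 2109+15300+19·17·30=27099; k=4: 4380+0+19·30·30=21480 → min 7080.
Optimal order: ((A_1 · A_2) · ((A_3 · A_4) · A_5)) with cost 7080.

7080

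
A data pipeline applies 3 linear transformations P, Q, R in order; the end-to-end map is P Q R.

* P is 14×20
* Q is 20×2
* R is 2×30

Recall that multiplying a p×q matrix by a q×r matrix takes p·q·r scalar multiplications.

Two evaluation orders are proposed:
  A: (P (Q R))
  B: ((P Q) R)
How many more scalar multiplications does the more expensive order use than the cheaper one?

Order A = (P (Q R)): (Q R): 20×2 by 2×30 → 20×30, cost 20·2·30 = 1200; (P (Q R)): 14×20 by 20×30 → 14×30, cost 14·20·30 = 8400; cumulative 9600. Total 9600.
Order B = ((P Q) R): (P Q): 14×20 by 20×2 → 14×2, cost 14·20·2 = 560; ((P Q) R): 14×2 by 2×30 → 14×30, cost 14·2·30 = 840; cumulative 1400. Total 1400.
Difference: |9600 − 1400| = 8200.

8200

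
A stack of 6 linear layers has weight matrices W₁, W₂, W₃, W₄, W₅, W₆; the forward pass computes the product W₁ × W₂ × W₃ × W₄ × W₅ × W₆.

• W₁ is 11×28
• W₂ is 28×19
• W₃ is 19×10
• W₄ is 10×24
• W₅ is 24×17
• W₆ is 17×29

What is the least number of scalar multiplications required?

19315

Adjacent pairs: W₁W₂ = 11·28·19 = 5852; W₂W₃ = 28·19·10 = 5320; W₃W₄ = 19·10·24 = 4560; W₄W₅ = 10·24·17 = 4080; W₅W₆ = 24·17·29 = 11832.
Length 3: W₁..W₃: k=1: 0+5320+11·28·10=8400; k=2: 5852+0+11·19·10=7942 → min 7942 | W₂..W₄: k=2: 0+4560+28·19·24=17328; k=3: 5320+0+28·10·24=12040 → min 12040 | W₃..W₅: k=3: 0+4080+19·10·17=7310; k=4: 4560+0+19·24·17=12312 → min 7310 | W₄..W₆: k=4: 0+11832+10·24·29=18792; k=5: 4080+0+10·17·29=9010 → min 9010.
Length 4: W₁..W₄: k=1: 0+12040+11·28·24=19432; k=2: 5852+4560+11·19·24=15428; k=3: 7942+0+11·10·24=10582 → min 10582 | W₂..W₅: k=2: 0+7310+28·19·17=16354; k=3: 5320+4080+28·10·17=14160; k=4: 12040+0+28·24·17=23464 → min 14160 | W₃..W₆: k=3: 0+9010+19·10·29=14520; k=4: 4560+11832+19·24·29=29616; k=5: 7310+0+19·17·29=16677 → min 14520.
Length 5: W₁..W₅: k=1: 0+14160+11·28·17=19396; k=2: 5852+7310+11·19·17=16715; k=3: 7942+4080+11·10·17=13892; k=4: 10582+0+11·24·17=15070 → min 13892 | W₂..W₆: k=2: 0+14520+28·19·29=29948; k=3: 5320+9010+28·10·29=22450; k=4: 12040+11832+28·24·29=43360; k=5: 14160+0+28·17·29=27964 → min 22450.
Length 6: W₁..W₆: k=1: 0+22450+11·28·29=31382; k=2: 5852+14520+11·19·29=26433; k=3: 7942+9010+11·10·29=20142; k=4: 10582+11832+11·24·29=30070; k=5: 13892+0+11·17·29=19315 → min 19315.
Optimal order: ((((W₁ × W₂) × W₃) × (W₄ × W₅)) × W₆) with cost 19315.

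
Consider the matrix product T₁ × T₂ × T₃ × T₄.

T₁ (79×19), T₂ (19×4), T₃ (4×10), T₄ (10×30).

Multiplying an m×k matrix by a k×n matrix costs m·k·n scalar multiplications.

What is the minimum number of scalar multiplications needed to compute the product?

16684

Adjacent pairs: T₁T₂ = 79·19·4 = 6004; T₂T₃ = 19·4·10 = 760; T₃T₄ = 4·10·30 = 1200.
Length 3: T₁..T₃: k=1: 0+760+79·19·10=15770; k=2: 6004+0+79·4·10=9164 → min 9164 | T₂..T₄: k=2: 0+1200+19·4·30=3480; k=3: 760+0+19·10·30=6460 → min 3480.
Length 4: T₁..T₄: k=1: 0+3480+79·19·30=48510; k=2: 6004+1200+79·4·30=16684; k=3: 9164+0+79·10·30=32864 → min 16684.
Optimal order: ((T₁ × T₂) × (T₃ × T₄)) with cost 16684.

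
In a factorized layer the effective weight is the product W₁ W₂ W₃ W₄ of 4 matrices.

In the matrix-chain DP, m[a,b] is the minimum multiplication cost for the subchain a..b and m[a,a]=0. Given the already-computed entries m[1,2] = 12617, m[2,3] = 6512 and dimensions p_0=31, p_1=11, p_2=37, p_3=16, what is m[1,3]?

11968

m[1,3] = min over k∈[1,2] of m[1,k]+m[k+1,3]+p_{0}·p_k·p_{3}.
k=1: 0 + 6512 + 31·11·16 = 11968; k=2: 12617 + 0 + 31·37·16 = 30969.
Minimum: 11968 at k=1.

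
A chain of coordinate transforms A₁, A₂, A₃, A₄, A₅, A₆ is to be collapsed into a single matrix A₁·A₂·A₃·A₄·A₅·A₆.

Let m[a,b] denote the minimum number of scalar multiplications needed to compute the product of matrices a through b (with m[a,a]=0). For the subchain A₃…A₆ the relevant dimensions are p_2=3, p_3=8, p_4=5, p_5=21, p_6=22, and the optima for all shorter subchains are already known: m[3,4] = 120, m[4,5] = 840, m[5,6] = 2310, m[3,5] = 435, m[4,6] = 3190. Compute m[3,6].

m[3,6] = min over k∈[3,5] of m[3,k]+m[k+1,6]+p_{2}·p_k·p_{6}.
k=3: 0 + 3190 + 3·8·22 = 3718; k=4: 120 + 2310 + 3·5·22 = 2760; k=5: 435 + 0 + 3·21·22 = 1821.
Minimum: 1821 at k=5.

1821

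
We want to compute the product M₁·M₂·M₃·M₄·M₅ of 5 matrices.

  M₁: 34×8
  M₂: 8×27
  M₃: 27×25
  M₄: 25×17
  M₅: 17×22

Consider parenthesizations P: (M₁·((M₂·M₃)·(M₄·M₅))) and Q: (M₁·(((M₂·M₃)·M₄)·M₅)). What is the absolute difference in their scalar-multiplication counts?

7358

Order P = (M₁·((M₂·M₃)·(M₄·M₅))): (M₂·M₃): 8×27 by 27×25 → 8×25, cost 8·27·25 = 5400; (M₄·M₅): 25×17 by 17×22 → 25×22, cost 25·17·22 = 9350; ((M₂·M₃)·(M₄·M₅)): 8×25 by 25×22 → 8×22, cost 8·25·22 = 4400; cumulative 19150; (M₁·((M₂·M₃)·(M₄·M₅))): 34×8 by 8×22 → 34×22, cost 34·8·22 = 5984; cumulative 25134. Total 25134.
Order Q = (M₁·(((M₂·M₃)·M₄)·M₅)): (M₂·M₃): 8×27 by 27×25 → 8×25, cost 8·27·25 = 5400; ((M₂·M₃)·M₄): 8×25 by 25×17 → 8×17, cost 8·25·17 = 3400; cumulative 8800; (((M₂·M₃)·M₄)·M₅): 8×17 by 17×22 → 8×22, cost 8·17·22 = 2992; cumulative 11792; (M₁·(((M₂·M₃)·M₄)·M₅)): 34×8 by 8×22 → 34×22, cost 34·8·22 = 5984; cumulative 17776. Total 17776.
Difference: |25134 − 17776| = 7358.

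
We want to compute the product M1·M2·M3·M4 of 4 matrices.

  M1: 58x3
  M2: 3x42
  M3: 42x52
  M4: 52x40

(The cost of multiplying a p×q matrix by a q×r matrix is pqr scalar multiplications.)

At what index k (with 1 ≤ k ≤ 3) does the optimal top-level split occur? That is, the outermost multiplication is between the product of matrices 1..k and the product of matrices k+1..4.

Adjacent pairs: M1M2 = 58·3·42 = 7308; M2M3 = 3·42·52 = 6552; M3M4 = 42·52·40 = 87360.
Length 3: M1..M3: k=1: 0+6552+58·3·52=15600; k=2: 7308+0+58·42·52=133980 → min 15600 | M2..M4: k=2: 0+87360+3·42·40=92400; k=3: 6552+0+3·52·40=12792 → min 12792.
Top-level splits: k=1: (M1..M1)·(M2..M4) → 0+12792+58·3·40 = 19752; k=2: (M1..M2)·(M3..M4) → 7308+87360+58·42·40 = 192108; k=3: (M1..M3)·(M4..M4) → 15600+0+58·52·40 = 136240.
Best split is after M1, i.e. k = 1.

1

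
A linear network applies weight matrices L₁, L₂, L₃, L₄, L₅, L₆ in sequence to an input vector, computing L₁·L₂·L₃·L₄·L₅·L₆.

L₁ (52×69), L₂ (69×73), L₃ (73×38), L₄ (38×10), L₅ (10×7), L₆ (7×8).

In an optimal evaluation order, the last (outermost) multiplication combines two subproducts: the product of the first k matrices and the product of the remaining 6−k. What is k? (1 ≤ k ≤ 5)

5

Adjacent pairs: L₁L₂ = 52·69·73 = 261924; L₂L₃ = 69·73·38 = 191406; L₃L₄ = 73·38·10 = 27740; L₄L₅ = 38·10·7 = 2660; L₅L₆ = 10·7·8 = 560.
Length 3: L₁..L₃: k=1: 0+191406+52·69·38=327750; k=2: 261924+0+52·73·38=406172 → min 327750 | L₂..L₄: k=2: 0+27740+69·73·10=78110; k=3: 191406+0+69·38·10=217626 → min 78110 | L₃..L₅: k=3: 0+2660+73·38·7=22078; k=4: 27740+0+73·10·7=32850 → min 22078 | L₄..L₆: k=4: 0+560+38·10·8=3600; k=5: 2660+0+38·7·8=4788 → min 3600.
Length 4: L₁..L₄: k=1: 0+78110+52·69·10=113990; k=2: 261924+27740+52·73·10=327624; k=3: 327750+0+52·38·10=347510 → min 113990 | L₂..L₅: k=2: 0+22078+69·73·7=57337; k=3: 191406+2660+69·38·7=212420; k=4: 78110+0+69·10·7=82940 → min 57337 | L₃..L₆: k=3: 0+3600+73·38·8=25792; k=4: 27740+560+73·10·8=34140; k=5: 22078+0+73·7·8=26166 → min 25792.
Length 5: L₁..L₅: k=1: 0+57337+52·69·7=82453; k=2: 261924+22078+52·73·7=310574; k=3: 327750+2660+52·38·7=344242; k=4: 113990+0+52·10·7=117630 → min 82453 | L₂..L₆: k=2: 0+25792+69·73·8=66088; k=3: 191406+3600+69·38·8=215982; k=4: 78110+560+69·10·8=84190; k=5: 57337+0+69·7·8=61201 → min 61201.
Top-level splits: k=1: (L₁..L₁)·(L₂..L₆) → 0+61201+52·69·8 = 89905; k=2: (L₁..L₂)·(L₃..L₆) → 261924+25792+52·73·8 = 318084; k=3: (L₁..L₃)·(L₄..L₆) → 327750+3600+52·38·8 = 347158; k=4: (L₁..L₄)·(L₅..L₆) → 113990+560+52·10·8 = 118710; k=5: (L₁..L₅)·(L₆..L₆) → 82453+0+52·7·8 = 85365.
Best split is after L₅, i.e. k = 5.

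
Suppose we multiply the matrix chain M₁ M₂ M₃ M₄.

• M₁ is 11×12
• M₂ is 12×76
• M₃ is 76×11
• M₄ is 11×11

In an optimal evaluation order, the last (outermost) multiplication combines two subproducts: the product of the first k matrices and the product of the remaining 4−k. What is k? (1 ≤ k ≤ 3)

Adjacent pairs: M₁M₂ = 11·12·76 = 10032; M₂M₃ = 12·76·11 = 10032; M₃M₄ = 76·11·11 = 9196.
Length 3: M₁..M₃: k=1: 0+10032+11·12·11=11484; k=2: 10032+0+11·76·11=19228 → min 11484 | M₂..M₄: k=2: 0+9196+12·76·11=19228; k=3: 10032+0+12·11·11=11484 → min 11484.
Top-level splits: k=1: (M₁..M₁)·(M₂..M₄) → 0+11484+11·12·11 = 12936; k=2: (M₁..M₂)·(M₃..M₄) → 10032+9196+11·76·11 = 28424; k=3: (M₁..M₃)·(M₄..M₄) → 11484+0+11·11·11 = 12815.
Best split is after M₃, i.e. k = 3.

3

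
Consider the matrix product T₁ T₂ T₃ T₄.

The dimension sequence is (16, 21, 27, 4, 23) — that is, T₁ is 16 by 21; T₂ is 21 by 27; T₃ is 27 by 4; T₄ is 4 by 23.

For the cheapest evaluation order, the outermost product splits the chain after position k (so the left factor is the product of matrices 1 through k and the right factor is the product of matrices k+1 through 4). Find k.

Adjacent pairs: T₁T₂ = 16·21·27 = 9072; T₂T₃ = 21·27·4 = 2268; T₃T₄ = 27·4·23 = 2484.
Length 3: T₁..T₃: k=1: 0+2268+16·21·4=3612; k=2: 9072+0+16·27·4=10800 → min 3612 | T₂..T₄: k=2: 0+2484+21·27·23=15525; k=3: 2268+0+21·4·23=4200 → min 4200.
Top-level splits: k=1: (T₁..T₁)·(T₂..T₄) → 0+4200+16·21·23 = 11928; k=2: (T₁..T₂)·(T₃..T₄) → 9072+2484+16·27·23 = 21492; k=3: (T₁..T₃)·(T₄..T₄) → 3612+0+16·4·23 = 5084.
Best split is after T₃, i.e. k = 3.

3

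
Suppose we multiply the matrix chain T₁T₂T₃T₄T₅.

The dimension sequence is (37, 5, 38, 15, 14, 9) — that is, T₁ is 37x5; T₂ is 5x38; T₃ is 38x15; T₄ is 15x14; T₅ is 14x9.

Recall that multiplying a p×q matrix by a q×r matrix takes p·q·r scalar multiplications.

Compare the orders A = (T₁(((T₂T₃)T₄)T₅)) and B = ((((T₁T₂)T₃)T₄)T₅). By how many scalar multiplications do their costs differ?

Order A = (T₁(((T₂T₃)T₄)T₅)): (T₂T₃): 5×38 by 38×15 → 5×15, cost 5·38·15 = 2850; ((T₂T₃)T₄): 5×15 by 15×14 → 5×14, cost 5·15·14 = 1050; cumulative 3900; (((T₂T₃)T₄)T₅): 5×14 by 14×9 → 5×9, cost 5·14·9 = 630; cumulative 4530; (T₁(((T₂T₃)T₄)T₅)): 37×5 by 5×9 → 37×9, cost 37·5·9 = 1665; cumulative 6195. Total 6195.
Order B = ((((T₁T₂)T₃)T₄)T₅): (T₁T₂): 37×5 by 5×38 → 37×38, cost 37·5·38 = 7030; ((T₁T₂)T₃): 37×38 by 38×15 → 37×15, cost 37·38·15 = 21090; cumulative 28120; (((T₁T₂)T₃)T₄): 37×15 by 15×14 → 37×14, cost 37·15·14 = 7770; cumulative 35890; ((((T₁T₂)T₃)T₄)T₅): 37×14 by 14×9 → 37×9, cost 37·14·9 = 4662; cumulative 40552. Total 40552.
Difference: |6195 − 40552| = 34357.

34357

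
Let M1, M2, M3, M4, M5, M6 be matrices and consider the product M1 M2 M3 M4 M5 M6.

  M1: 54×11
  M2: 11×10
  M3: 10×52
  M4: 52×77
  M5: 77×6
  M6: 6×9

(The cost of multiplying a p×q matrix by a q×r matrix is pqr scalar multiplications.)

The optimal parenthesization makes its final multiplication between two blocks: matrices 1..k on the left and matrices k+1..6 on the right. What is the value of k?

Adjacent pairs: M1M2 = 54·11·10 = 5940; M2M3 = 11·10·52 = 5720; M3M4 = 10·52·77 = 40040; M4M5 = 52·77·6 = 24024; M5M6 = 77·6·9 = 4158.
Length 3: M1..M3: k=1: 0+5720+54·11·52=36608; k=2: 5940+0+54·10·52=34020 → min 34020 | M2..M4: k=2: 0+40040+11·10·77=48510; k=3: 5720+0+11·52·77=49764 → min 48510 | M3..M5: k=3: 0+24024+10·52·6=27144; k=4: 40040+0+10·77·6=44660 → min 27144 | M4..M6: k=4: 0+4158+52·77·9=40194; k=5: 24024+0+52·6·9=26832 → min 26832.
Length 4: M1..M4: k=1: 0+48510+54·11·77=94248; k=2: 5940+40040+54·10·77=87560; k=3: 34020+0+54·52·77=250236 → min 87560 | M2..M5: k=2: 0+27144+11·10·6=27804; k=3: 5720+24024+11·52·6=33176; k=4: 48510+0+11·77·6=53592 → min 27804 | M3..M6: k=3: 0+26832+10·52·9=31512; k=4: 40040+4158+10·77·9=51128; k=5: 27144+0+10·6·9=27684 → min 27684.
Length 5: M1..M5: k=1: 0+27804+54·11·6=31368; k=2: 5940+27144+54·10·6=36324; k=3: 34020+24024+54·52·6=74892; k=4: 87560+0+54·77·6=112508 → min 31368 | M2..M6: k=2: 0+27684+11·10·9=28674; k=3: 5720+26832+11·52·9=37700; k=4: 48510+4158+11·77·9=60291; k=5: 27804+0+11·6·9=28398 → min 28398.
Top-level splits: k=1: (M1..M1)·(M2..M6) → 0+28398+54·11·9 = 33744; k=2: (M1..M2)·(M3..M6) → 5940+27684+54·10·9 = 38484; k=3: (M1..M3)·(M4..M6) → 34020+26832+54·52·9 = 86124; k=4: (M1..M4)·(M5..M6) → 87560+4158+54·77·9 = 129140; k=5: (M1..M5)·(M6..M6) → 31368+0+54·6·9 = 34284.
Best split is after M1, i.e. k = 1.

1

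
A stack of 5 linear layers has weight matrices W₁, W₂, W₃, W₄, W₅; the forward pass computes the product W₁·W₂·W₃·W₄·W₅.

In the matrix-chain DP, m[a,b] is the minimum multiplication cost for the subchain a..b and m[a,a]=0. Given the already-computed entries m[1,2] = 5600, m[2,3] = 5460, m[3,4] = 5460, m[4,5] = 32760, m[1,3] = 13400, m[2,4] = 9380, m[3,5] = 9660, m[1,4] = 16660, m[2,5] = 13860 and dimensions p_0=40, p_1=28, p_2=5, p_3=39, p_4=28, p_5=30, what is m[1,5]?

m[1,5] = min over k∈[1,4] of m[1,k]+m[k+1,5]+p_{0}·p_k·p_{5}.
k=1: 0 + 13860 + 40·28·30 = 47460; k=2: 5600 + 9660 + 40·5·30 = 21260; k=3: 13400 + 32760 + 40·39·30 = 92960; k=4: 16660 + 0 + 40·28·30 = 50260.
Minimum: 21260 at k=2.

21260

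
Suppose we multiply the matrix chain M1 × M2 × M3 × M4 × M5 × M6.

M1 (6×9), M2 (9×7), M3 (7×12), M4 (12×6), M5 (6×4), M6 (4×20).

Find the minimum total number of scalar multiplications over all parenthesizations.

Adjacent pairs: M1M2 = 6·9·7 = 378; M2M3 = 9·7·12 = 756; M3M4 = 7·12·6 = 504; M4M5 = 12·6·4 = 288; M5M6 = 6·4·20 = 480.
Length 3: M1..M3: k=1: 0+756+6·9·12=1404; k=2: 378+0+6·7·12=882 → min 882 | M2..M4: k=2: 0+504+9·7·6=882; k=3: 756+0+9·12·6=1404 → min 882 | M3..M5: k=3: 0+288+7·12·4=624; k=4: 504+0+7·6·4=672 → min 624 | M4..M6: k=4: 0+480+12·6·20=1920; k=5: 288+0+12·4·20=1248 → min 1248.
Length 4: M1..M4: k=1: 0+882+6·9·6=1206; k=2: 378+504+6·7·6=1134; k=3: 882+0+6·12·6=1314 → min 1134 | M2..M5: k=2: 0+624+9·7·4=876; k=3: 756+288+9·12·4=1476; k=4: 882+0+9·6·4=1098 → min 876 | M3..M6: k=3: 0+1248+7·12·20=2928; k=4: 504+480+7·6·20=1824; k=5: 624+0+7·4·20=1184 → min 1184.
Length 5: M1..M5: k=1: 0+876+6·9·4=1092; k=2: 378+624+6·7·4=1170; k=3: 882+288+6·12·4=1458; k=4: 1134+0+6·6·4=1278 → min 1092 | M2..M6: k=2: 0+1184+9·7·20=2444; k=3: 756+1248+9·12·20=4164; k=4: 882+480+9·6·20=2442; k=5: 876+0+9·4·20=1596 → min 1596.
Length 6: M1..M6: k=1: 0+1596+6·9·20=2676; k=2: 378+1184+6·7·20=2402; k=3: 882+1248+6·12·20=3570; k=4: 1134+480+6·6·20=2334; k=5: 1092+0+6·4·20=1572 → min 1572.
Optimal order: ((M1 × (M2 × (M3 × (M4 × M5)))) × M6) with cost 1572.

1572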